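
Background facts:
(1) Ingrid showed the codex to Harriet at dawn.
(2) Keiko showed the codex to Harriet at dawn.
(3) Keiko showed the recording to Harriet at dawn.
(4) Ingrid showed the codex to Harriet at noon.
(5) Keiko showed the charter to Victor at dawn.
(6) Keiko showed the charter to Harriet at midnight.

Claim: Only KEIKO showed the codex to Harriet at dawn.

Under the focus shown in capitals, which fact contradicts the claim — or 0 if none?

Focus (in capitals) is "Keiko" — the agent. "Only" excludes alternative agents while holding fixed same thing, recipient, setting (the codex / Harriet / at dawn).
Fact (1) shares the background but differs in agent (Ingrid) — a counterexample.

1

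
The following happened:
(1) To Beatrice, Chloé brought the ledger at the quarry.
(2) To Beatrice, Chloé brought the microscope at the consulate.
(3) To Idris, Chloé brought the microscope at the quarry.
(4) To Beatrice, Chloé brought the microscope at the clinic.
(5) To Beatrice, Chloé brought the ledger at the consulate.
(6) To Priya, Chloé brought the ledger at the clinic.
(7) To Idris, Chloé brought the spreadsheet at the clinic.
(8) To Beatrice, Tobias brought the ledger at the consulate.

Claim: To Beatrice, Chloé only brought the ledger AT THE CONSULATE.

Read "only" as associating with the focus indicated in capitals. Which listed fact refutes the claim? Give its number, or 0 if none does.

The capitals mark "at the consulate" as focus. So "only" rules out other settings, with the rest (same agent, thing, recipient (Chloé / the ledger / Beatrice)) as background.
Fact (1) matches on same agent, thing, recipient (Chloé / the ledger / Beatrice), but has setting = at the quarry instead. That refutes the claim.

1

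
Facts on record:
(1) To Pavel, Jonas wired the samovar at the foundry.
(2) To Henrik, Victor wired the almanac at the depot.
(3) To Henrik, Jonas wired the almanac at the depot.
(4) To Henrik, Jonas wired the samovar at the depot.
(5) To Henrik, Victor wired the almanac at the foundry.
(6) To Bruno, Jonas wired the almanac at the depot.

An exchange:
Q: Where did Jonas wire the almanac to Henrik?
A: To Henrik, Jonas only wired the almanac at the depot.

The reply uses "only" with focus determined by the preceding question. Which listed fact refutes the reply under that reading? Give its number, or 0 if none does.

0

Answering "Where did ...?" puts focus on the setting — here, "at the depot".
"Only" then excludes alternative settings while the background — Jonas as agent and the almanac as thing and Henrik as recipient — is held fixed.
No listed fact shares that background with another setting. Nothing contradicts the reply.
(Fact (6) would refute a reading with focus on the recipient — but that is not what the question asks.)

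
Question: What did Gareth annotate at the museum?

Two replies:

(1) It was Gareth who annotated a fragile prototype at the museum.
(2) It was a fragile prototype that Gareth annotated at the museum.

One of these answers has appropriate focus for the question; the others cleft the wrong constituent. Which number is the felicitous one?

2

The question word "what" targets the direct object.
Option (1) clefts "Gareth" — the subject (agent), not what was asked.
Option (2) clefts "a fragile prototype" — that matches what the question asks about.
So the congruent reply is (2).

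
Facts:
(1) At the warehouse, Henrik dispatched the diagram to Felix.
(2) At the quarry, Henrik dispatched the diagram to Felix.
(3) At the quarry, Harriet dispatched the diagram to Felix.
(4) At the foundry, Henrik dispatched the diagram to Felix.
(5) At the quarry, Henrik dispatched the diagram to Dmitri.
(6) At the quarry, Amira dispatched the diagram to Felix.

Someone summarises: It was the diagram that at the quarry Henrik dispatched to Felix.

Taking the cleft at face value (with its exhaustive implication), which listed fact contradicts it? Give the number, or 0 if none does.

0

The cleft puts "the diagram" in focus and presupposes the open proposition with same agent, recipient, setting (Henrik / Felix / at the quarry).
Exhaustivity: the diagram is the only thing satisfying that background.
Every other fact differs from the presupposition on some backgrounded slot, so none challenges the exhaustivity.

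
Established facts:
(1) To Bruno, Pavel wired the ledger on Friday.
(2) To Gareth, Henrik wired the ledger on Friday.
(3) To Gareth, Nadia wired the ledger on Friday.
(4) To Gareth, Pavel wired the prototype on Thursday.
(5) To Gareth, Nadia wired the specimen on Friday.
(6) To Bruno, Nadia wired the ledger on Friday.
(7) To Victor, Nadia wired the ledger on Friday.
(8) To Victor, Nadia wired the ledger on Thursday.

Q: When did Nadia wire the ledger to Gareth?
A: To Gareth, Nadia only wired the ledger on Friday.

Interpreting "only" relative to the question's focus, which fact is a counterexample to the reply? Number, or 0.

0

Answering "When did ...?" puts focus on the setting — here, "on Friday".
So "only" ranges over settings; the rest (Nadia as agent and the ledger as thing and Gareth as recipient) is presupposed.
No listed fact shares that background with another setting. Nothing contradicts the reply.
(Fact (6) would refute a reading with focus on the recipient — but that is not what the question asks.)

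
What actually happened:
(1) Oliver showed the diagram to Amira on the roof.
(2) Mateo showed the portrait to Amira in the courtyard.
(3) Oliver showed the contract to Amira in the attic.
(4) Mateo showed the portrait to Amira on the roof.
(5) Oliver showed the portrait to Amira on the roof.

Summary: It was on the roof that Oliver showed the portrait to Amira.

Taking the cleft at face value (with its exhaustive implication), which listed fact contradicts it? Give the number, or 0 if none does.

The cleft puts "on the roof" in focus and presupposes the open proposition with Oliver as agent and the portrait as thing and Amira as recipient.
Exhaustivity: on the roof is the only setting satisfying that background.
No listed fact matches the background with a different setting. Exhaustivity holds.

0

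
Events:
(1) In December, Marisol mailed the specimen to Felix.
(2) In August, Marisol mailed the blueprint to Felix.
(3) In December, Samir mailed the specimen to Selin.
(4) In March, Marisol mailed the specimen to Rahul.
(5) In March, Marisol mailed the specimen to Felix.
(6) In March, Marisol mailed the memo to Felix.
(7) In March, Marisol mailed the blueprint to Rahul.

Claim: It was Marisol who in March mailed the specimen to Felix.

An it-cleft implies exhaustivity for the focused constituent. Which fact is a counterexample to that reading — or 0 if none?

0

The cleft puts "Marisol" in focus and presupposes the open proposition with thing = the specimen, recipient = Felix, setting = in March.
The exhaustive reading says no other agent fits that background.
No listed fact matches the background with a different agent. Exhaustivity holds.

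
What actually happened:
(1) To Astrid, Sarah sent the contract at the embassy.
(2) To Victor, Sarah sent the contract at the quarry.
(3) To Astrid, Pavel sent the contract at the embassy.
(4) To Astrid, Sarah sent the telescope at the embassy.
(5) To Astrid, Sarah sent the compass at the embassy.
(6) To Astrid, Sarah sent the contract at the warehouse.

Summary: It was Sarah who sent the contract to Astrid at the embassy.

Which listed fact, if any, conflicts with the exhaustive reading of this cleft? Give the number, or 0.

Focus of the cleft: "Sarah" (the agent). Presupposed background: same thing, recipient, setting (the contract / Astrid / at the embassy).
The exhaustive reading says no other agent fits that background.
Fact (3) shares the background but with agent = Pavel; exhaustivity is violated.

3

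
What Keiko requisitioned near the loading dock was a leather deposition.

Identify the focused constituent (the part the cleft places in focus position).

In a pseudo-cleft "What ... was X", the post-copular constituent X is the focus.
Here the focus is "a leather deposition". The backgrounded (presupposed) material includes "Keiko" and "near the loading dock".

a leather deposition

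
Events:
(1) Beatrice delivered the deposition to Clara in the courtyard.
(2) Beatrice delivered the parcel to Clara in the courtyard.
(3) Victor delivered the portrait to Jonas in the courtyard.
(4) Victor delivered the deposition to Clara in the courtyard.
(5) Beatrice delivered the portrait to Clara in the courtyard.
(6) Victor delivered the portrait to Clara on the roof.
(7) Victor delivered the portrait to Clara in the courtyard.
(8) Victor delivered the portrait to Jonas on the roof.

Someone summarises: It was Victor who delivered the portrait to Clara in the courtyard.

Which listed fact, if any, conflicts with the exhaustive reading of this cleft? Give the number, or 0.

5

Focus of the cleft: "Victor" (the agent). Presupposed background: the portrait as thing and Clara as recipient and in the courtyard as setting.
Exhaustivity: Victor is the only agent satisfying that background.
But fact (5) also has the portrait as thing and Clara as recipient and in the courtyard as setting, with agent = Beatrice — so the exhaustive reading fails.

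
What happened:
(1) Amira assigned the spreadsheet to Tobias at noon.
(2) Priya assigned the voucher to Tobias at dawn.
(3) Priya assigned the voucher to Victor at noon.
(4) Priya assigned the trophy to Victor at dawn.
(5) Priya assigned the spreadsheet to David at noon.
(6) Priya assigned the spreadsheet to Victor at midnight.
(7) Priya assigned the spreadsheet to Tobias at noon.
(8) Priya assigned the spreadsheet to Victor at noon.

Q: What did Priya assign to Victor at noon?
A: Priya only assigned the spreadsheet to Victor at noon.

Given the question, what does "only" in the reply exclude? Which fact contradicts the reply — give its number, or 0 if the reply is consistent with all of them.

The question "What did ...?" targets the thing, so in the reply the focus falls on "the spreadsheet".
"Only" then excludes alternative things while the background — same agent, recipient, setting (Priya / Victor / at noon) — is held fixed.
Fact (3) keeps same agent, recipient, setting (Priya / Victor / at noon) but has thing = the voucher; that refutes the reply.
(Fact (6) would refute a reading with focus on the setting — but that is not what the question asks.)

3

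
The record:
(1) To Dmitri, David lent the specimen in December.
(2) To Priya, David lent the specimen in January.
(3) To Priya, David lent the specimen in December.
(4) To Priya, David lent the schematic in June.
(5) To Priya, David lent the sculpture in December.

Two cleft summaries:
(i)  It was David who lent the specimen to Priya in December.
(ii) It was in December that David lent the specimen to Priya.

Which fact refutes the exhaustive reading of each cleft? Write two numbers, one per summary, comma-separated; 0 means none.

Summary (i) focuses "David" (the agent); background thing = the specimen, recipient = Priya, setting = in December. No fact matches that background with a different agent, so 0.
Summary (ii) focuses "in December" (the setting); background agent = David, thing = the specimen, recipient = Priya. Fact (2) matches that background with setting = in January — refutes (ii).

0, 2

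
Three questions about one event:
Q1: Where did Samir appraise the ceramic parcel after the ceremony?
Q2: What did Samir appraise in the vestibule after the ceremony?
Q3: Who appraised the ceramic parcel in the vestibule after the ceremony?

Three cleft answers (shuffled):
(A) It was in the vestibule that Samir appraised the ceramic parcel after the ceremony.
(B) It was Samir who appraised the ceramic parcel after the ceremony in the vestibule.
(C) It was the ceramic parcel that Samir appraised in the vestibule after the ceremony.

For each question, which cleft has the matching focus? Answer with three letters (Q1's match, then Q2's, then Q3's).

ACB

Q1 asks about the location; cleft (A) focuses "in the vestibule", which is the location — so Q1 → A.
Q2 asks about the direct object; cleft (C) focuses "the ceramic parcel", which is the direct object — so Q2 → C.
Q3 asks about the subject (agent); cleft (B) focuses "Samir", which is the subject (agent) — so Q3 → B.
Mapping: Q1→A, Q2→C, Q3→B.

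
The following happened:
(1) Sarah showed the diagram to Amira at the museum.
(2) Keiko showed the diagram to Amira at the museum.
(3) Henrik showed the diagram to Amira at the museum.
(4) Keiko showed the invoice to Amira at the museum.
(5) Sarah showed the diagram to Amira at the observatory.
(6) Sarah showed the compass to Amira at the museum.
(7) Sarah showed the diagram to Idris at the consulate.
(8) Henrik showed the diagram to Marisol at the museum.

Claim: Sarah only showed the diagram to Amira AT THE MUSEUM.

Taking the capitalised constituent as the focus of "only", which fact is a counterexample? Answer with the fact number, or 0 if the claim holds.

The capitals mark "at the museum" as focus. So "only" rules out other settings, with the rest (same agent, thing, recipient (Sarah / the diagram / Amira)) as background.
Fact (5) shares the background but differs in setting (at the observatory) — a counterexample.

5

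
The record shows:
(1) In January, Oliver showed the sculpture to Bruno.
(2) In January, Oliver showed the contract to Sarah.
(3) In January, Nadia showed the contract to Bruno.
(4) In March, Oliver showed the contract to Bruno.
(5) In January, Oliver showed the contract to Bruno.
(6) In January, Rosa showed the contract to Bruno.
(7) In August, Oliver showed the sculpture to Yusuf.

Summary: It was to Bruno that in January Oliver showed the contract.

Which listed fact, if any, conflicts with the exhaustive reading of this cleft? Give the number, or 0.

The cleft puts "Bruno" in focus and presupposes the open proposition with Oliver as agent and the contract as thing and in January as setting.
Exhaustivity: Bruno is the only recipient satisfying that background.
Fact (2) shares the background but with recipient = Sarah; exhaustivity is violated.

2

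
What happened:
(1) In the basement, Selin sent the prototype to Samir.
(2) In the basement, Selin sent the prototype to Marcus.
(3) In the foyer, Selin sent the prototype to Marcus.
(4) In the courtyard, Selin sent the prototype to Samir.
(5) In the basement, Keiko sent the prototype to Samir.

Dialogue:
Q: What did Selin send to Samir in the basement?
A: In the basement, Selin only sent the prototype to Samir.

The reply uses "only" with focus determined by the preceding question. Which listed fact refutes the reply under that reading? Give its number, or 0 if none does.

The question "What did ...?" targets the thing, so in the reply the focus falls on "the prototype".
So "only" ranges over things; the rest (agent = Selin, recipient = Samir, setting = in the basement) is presupposed.
No listed fact shares that background with another thing. Nothing contradicts the reply.
(Fact (4) would refute a reading with focus on the setting — but that is not what the question asks.)

0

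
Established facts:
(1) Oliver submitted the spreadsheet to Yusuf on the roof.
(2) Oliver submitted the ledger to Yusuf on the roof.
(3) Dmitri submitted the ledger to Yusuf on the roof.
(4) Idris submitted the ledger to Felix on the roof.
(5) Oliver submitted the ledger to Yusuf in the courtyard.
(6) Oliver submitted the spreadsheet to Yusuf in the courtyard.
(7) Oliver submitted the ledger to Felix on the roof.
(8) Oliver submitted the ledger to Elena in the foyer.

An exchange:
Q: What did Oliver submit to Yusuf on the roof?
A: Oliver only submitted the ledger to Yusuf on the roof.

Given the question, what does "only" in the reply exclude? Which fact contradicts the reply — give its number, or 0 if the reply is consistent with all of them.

1

The question "What did ...?" targets the thing, so in the reply the focus falls on "the ledger".
"Only" then excludes alternative things while the background — agent = Oliver, recipient = Yusuf, setting = on the roof — is held fixed.
Fact (1) shares the background with a different thing (the spreadsheet) — counterexample.
(Fact (7) would refute a reading with focus on the recipient — but that is not what the question asks.)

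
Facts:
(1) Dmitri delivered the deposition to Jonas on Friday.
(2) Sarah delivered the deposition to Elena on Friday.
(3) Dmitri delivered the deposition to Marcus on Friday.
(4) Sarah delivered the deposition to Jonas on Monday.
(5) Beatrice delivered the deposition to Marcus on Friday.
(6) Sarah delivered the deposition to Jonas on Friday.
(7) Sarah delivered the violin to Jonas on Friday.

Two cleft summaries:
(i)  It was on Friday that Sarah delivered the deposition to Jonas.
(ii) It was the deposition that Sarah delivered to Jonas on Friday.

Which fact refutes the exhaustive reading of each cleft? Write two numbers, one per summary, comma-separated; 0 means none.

(i): focus "on Friday". Looking for agent = Sarah, thing = the deposition, recipient = Jonas with some other setting — fact (4) has on Monday there. Refuted.
(ii): focus "the deposition". Looking for agent = Sarah, recipient = Jonas, setting = on Friday with some other thing — fact (7) has the violin there. Refuted.

4, 7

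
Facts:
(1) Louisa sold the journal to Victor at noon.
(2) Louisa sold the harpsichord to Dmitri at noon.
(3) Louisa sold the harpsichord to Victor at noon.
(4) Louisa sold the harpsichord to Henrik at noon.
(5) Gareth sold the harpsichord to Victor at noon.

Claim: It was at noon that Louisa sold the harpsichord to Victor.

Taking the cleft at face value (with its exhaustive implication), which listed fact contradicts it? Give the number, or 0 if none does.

Focus of the cleft: "at noon" (the setting). Presupposed background: agent = Louisa, thing = the harpsichord, recipient = Victor.
Exhaustivity: at noon is the only setting satisfying that background.
Every other fact differs from the presupposition on some backgrounded slot, so none challenges the exhaustivity.

0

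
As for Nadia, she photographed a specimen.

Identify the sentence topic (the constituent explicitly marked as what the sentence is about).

Nadia

The construction explicitly marks "Nadia" as what the sentence is about — the topic.
The remainder of the clause is the comment (what is said about the topic).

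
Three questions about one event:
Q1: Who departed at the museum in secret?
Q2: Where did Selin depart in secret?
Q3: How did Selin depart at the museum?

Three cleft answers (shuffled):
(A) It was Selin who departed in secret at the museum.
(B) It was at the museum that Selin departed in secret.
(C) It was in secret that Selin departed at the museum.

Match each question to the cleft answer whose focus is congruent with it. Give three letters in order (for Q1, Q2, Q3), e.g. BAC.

ABC

Q1 asks about the subject (agent); cleft (A) focuses "Selin", which is the subject (agent) — so Q1 → A.
Q2 asks about the location; cleft (B) focuses "at the museum", which is the location — so Q2 → B.
Q3 asks about the manner; cleft (C) focuses "in secret", which is the manner — so Q3 → C.
Mapping: Q1→A, Q2→B, Q3→C.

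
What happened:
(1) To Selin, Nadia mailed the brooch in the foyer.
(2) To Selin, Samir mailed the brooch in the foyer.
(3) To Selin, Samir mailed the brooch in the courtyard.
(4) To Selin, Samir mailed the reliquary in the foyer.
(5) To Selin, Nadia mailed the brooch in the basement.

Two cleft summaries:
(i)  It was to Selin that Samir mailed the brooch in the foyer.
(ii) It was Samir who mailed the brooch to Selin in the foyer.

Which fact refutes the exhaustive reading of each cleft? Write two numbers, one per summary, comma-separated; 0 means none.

Summary (i) focuses "Selin" (the recipient); background Samir as agent and the brooch as thing and in the foyer as setting. No fact matches that background with a different recipient, so 0.
Summary (ii) focuses "Samir" (the agent); background the brooch as thing and Selin as recipient and in the foyer as setting. Fact (1) matches that background with agent = Nadia — refutes (ii).

0, 1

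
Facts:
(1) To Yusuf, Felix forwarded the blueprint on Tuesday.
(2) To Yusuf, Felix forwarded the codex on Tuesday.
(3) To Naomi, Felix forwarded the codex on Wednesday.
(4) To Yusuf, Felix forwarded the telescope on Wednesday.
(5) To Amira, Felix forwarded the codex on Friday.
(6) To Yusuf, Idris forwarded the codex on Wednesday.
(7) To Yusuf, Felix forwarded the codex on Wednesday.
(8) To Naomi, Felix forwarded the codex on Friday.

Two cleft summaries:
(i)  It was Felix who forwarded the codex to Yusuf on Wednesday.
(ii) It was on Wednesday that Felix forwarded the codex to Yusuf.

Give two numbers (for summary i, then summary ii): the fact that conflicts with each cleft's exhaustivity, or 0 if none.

6, 2

(i): focus "Felix". Looking for the codex as thing and Yusuf as recipient and on Wednesday as setting with some other agent — fact (6) has Idris there. Refuted.
(ii): focus "on Wednesday". Looking for Felix as agent and the codex as thing and Yusuf as recipient with some other setting — fact (2) has on Tuesday there. Refuted.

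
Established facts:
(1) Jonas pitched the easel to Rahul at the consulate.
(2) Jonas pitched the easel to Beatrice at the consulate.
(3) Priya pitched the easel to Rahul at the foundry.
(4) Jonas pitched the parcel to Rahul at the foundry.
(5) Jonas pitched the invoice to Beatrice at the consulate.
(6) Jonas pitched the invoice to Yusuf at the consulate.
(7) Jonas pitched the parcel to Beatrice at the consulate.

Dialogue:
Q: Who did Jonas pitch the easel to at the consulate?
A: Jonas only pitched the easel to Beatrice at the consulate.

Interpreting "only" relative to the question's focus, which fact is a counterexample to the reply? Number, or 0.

1

Answering "Who did ... to ...?" puts focus on the recipient — here, "Beatrice".
So "only" ranges over recipients; the rest (Jonas as agent and the easel as thing and at the consulate as setting) is presupposed.
Fact (1) keeps Jonas as agent and the easel as thing and at the consulate as setting but has recipient = Rahul; that refutes the reply.
(Fact (5) would refute a reading with focus on the thing — but that is not what the question asks.)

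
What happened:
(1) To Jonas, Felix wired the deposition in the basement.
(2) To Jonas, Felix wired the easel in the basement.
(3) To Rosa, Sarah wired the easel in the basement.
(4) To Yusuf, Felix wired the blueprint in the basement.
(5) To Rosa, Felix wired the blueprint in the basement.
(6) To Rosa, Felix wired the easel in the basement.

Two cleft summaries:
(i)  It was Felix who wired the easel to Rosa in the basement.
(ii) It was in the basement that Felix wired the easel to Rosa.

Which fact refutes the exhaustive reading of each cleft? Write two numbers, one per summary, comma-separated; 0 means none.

Summary (i) focuses "Felix" (the agent); background the easel as thing and Rosa as recipient and in the basement as setting. Fact (3) matches that background with agent = Sarah — refutes (i).
Summary (ii) focuses "in the basement" (the setting); background Felix as agent and the easel as thing and Rosa as recipient. No fact matches that background with a different setting, so 0.

3, 0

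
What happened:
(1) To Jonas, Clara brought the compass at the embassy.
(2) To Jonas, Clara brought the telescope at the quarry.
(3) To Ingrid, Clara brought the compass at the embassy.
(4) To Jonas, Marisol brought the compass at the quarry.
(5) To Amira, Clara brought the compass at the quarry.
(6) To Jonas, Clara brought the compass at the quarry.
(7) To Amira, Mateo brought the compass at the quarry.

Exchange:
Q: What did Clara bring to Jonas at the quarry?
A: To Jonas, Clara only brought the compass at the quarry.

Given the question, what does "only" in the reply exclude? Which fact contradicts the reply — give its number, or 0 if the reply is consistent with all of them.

Answering "What did ...?" puts focus on the thing — here, "the compass".
So "only" ranges over things; the rest (Clara as agent and Jonas as recipient and at the quarry as setting) is presupposed.
Fact (2) keeps Clara as agent and Jonas as recipient and at the quarry as setting but has thing = the telescope; that refutes the reply.
(Fact (5) would refute a reading with focus on the recipient — but that is not what the question asks.)

2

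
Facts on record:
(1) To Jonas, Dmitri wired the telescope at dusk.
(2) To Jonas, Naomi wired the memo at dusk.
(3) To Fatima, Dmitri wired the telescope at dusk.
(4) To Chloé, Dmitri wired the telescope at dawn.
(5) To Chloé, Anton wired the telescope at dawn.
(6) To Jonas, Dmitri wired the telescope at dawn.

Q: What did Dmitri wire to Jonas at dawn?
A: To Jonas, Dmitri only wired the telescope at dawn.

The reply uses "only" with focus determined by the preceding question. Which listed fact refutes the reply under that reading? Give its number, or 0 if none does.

The question "What did ...?" targets the thing, so in the reply the focus falls on "the telescope".
"Only" then excludes alternative things while the background — agent = Dmitri, recipient = Jonas, setting = at dawn — is held fixed.
No listed fact shares that background with another thing. Nothing contradicts the reply.
(Fact (1) would refute a reading with focus on the setting — but that is not what the question asks.)

0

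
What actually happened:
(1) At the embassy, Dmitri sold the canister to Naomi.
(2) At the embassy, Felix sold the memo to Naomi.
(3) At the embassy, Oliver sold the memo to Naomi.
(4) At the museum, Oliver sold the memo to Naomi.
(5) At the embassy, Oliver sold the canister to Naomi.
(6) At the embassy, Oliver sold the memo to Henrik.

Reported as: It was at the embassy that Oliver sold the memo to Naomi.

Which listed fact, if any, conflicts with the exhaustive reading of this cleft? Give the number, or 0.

Focus of the cleft: "at the embassy" (the setting). Presupposed background: agent = Oliver, thing = the memo, recipient = Naomi.
Exhaustivity: at the embassy is the only setting satisfying that background.
But fact (4) also has agent = Oliver, thing = the memo, recipient = Naomi, with setting = at the museum — so the exhaustive reading fails.

4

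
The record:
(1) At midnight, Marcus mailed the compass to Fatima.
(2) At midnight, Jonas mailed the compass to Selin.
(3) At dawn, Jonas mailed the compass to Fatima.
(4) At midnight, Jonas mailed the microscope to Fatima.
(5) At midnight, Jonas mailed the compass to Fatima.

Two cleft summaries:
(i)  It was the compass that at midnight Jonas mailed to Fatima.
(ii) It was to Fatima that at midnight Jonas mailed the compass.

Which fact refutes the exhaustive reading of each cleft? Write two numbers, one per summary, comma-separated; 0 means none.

4, 2

(i): focus "the compass". Looking for Jonas as agent and Fatima as recipient and at midnight as setting with some other thing — fact (4) has the microscope there. Refuted.
(ii): focus "Fatima". Looking for Jonas as agent and the compass as thing and at midnight as setting with some other recipient — fact (2) has Selin there. Refuted.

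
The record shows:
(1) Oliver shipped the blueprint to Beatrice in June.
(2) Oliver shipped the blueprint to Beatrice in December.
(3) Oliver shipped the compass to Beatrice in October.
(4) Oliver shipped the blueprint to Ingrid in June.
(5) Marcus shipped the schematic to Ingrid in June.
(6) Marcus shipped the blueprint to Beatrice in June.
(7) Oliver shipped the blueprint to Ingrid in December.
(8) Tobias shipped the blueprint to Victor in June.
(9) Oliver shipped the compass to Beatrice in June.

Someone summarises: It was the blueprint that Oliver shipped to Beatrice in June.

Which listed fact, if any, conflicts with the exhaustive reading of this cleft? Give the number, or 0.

The cleft puts "the blueprint" in focus and presupposes the open proposition with same agent, recipient, setting (Oliver / Beatrice / in June).
The exhaustive reading says no other thing fits that background.
But fact (9) also has same agent, recipient, setting (Oliver / Beatrice / in June), with thing = the compass — so the exhaustive reading fails.

9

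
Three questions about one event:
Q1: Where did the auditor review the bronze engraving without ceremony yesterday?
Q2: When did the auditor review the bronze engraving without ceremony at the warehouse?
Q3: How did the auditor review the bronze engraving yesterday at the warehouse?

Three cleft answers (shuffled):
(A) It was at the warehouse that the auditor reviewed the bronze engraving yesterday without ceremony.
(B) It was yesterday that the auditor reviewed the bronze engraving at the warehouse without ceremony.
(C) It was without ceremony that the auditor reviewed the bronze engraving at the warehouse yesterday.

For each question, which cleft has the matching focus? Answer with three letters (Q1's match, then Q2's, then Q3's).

Q1 asks about the location; cleft (A) focuses "at the warehouse", which is the location — so Q1 → A.
Q2 asks about the time; cleft (B) focuses "yesterday", which is the time — so Q2 → B.
Q3 asks about the manner; cleft (C) focuses "without ceremony", which is the manner — so Q3 → C.
Mapping: Q1→A, Q2→B, Q3→C.

ABC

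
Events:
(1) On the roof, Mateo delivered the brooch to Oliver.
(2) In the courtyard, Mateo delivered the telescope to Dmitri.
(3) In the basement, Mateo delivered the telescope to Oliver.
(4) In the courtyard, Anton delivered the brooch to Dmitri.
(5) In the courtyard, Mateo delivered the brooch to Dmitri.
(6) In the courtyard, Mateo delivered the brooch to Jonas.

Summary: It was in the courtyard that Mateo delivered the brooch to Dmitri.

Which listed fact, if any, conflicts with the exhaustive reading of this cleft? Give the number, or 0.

Focus of the cleft: "in the courtyard" (the setting). Presupposed background: Mateo as agent and the brooch as thing and Dmitri as recipient.
Exhaustivity: in the courtyard is the only setting satisfying that background.
Every other fact differs from the presupposition on some backgrounded slot, so none challenges the exhaustivity.

0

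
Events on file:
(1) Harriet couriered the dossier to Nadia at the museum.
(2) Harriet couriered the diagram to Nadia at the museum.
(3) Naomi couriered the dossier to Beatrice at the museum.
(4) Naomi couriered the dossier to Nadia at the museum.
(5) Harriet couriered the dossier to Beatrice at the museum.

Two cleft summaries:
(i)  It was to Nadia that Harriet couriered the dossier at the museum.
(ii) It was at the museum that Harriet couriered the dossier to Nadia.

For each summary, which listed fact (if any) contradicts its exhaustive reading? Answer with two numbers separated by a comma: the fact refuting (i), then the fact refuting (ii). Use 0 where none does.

5, 0

(i): focus "Nadia". Looking for same agent, thing, setting (Harriet / the dossier / at the museum) with some other recipient — fact (5) has Beatrice there. Refuted.
(ii): focus "at the museum". No fact shares same agent, thing, recipient (Harriet / the dossier / Nadia) with a different setting. 0.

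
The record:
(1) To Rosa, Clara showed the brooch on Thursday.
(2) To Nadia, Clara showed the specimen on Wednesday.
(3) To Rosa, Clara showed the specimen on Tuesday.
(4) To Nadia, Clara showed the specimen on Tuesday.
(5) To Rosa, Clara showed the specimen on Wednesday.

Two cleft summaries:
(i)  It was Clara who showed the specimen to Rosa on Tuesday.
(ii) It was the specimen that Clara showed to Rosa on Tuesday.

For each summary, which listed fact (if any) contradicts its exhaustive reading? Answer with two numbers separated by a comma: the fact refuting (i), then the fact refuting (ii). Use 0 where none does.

(i): focus "Clara". No fact shares the specimen as thing and Rosa as recipient and on Tuesday as setting with a different agent. 0.
(ii): focus "the specimen". No fact shares Clara as agent and Rosa as recipient and on Tuesday as setting with a different thing. 0.

0, 0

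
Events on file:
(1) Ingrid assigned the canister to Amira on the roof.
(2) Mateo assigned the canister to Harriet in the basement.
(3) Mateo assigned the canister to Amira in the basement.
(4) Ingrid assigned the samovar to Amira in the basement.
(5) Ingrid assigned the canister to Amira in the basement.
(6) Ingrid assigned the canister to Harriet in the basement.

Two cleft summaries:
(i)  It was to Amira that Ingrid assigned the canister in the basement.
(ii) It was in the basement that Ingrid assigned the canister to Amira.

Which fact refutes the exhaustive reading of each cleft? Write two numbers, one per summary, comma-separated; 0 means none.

6, 1

(i): focus "Amira". Looking for Ingrid as agent and the canister as thing and in the basement as setting with some other recipient — fact (6) has Harriet there. Refuted.
(ii): focus "in the basement". Looking for Ingrid as agent and the canister as thing and Amira as recipient with some other setting — fact (1) has on the roof there. Refuted.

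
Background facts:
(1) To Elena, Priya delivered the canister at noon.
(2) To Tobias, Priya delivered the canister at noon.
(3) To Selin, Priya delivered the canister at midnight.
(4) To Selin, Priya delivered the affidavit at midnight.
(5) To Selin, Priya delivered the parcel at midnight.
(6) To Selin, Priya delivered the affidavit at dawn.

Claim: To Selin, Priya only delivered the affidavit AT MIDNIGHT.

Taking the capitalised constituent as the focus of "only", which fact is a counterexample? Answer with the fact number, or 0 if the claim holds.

The capitals mark "at midnight" as focus. So "only" rules out other settings, with the rest (agent = Priya, thing = the affidavit, recipient = Selin) as background.
Fact (6) matches on agent = Priya, thing = the affidavit, recipient = Selin, but has setting = at dawn instead. That refutes the claim.

6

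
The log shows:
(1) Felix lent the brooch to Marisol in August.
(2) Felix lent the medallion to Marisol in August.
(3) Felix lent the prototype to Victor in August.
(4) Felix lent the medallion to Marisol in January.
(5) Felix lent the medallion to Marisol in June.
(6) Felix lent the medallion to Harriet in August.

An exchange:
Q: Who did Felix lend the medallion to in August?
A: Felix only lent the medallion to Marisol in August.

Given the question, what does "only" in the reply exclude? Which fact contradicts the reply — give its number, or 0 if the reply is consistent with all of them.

Answering "Who did ... to ...?" puts focus on the recipient — here, "Marisol".
"Only" then excludes alternative recipients while the background — same agent, thing, setting (Felix / the medallion / in August) — is held fixed.
Fact (6) keeps same agent, thing, setting (Felix / the medallion / in August) but has recipient = Harriet; that refutes the reply.
(Fact (1) would refute a reading with focus on the thing — but that is not what the question asks.)

6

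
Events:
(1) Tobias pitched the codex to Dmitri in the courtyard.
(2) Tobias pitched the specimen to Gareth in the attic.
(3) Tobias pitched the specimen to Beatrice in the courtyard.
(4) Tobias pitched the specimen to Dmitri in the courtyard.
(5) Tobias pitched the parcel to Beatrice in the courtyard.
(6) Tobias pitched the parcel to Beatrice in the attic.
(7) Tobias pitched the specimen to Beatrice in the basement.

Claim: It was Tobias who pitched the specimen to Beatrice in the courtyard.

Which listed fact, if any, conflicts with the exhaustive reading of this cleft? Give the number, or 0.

0

The cleft puts "Tobias" in focus and presupposes the open proposition with the specimen as thing and Beatrice as recipient and in the courtyard as setting.
Exhaustivity: Tobias is the only agent satisfying that background.
Every other fact differs from the presupposition on some backgrounded slot, so none challenges the exhaustivity.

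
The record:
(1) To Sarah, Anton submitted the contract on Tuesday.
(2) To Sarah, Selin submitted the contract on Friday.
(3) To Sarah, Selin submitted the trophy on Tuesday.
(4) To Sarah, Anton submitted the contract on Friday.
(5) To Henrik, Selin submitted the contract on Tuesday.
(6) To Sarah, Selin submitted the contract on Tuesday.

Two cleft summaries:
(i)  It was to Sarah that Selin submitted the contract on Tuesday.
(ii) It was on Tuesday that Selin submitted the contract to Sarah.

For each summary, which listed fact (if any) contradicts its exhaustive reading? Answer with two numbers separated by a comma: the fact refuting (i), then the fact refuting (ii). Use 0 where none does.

5, 2

(i): focus "Sarah". Looking for same agent, thing, setting (Selin / the contract / on Tuesday) with some other recipient — fact (5) has Henrik there. Refuted.
(ii): focus "on Tuesday". Looking for same agent, thing, recipient (Selin / the contract / Sarah) with some other setting — fact (2) has on Friday there. Refuted.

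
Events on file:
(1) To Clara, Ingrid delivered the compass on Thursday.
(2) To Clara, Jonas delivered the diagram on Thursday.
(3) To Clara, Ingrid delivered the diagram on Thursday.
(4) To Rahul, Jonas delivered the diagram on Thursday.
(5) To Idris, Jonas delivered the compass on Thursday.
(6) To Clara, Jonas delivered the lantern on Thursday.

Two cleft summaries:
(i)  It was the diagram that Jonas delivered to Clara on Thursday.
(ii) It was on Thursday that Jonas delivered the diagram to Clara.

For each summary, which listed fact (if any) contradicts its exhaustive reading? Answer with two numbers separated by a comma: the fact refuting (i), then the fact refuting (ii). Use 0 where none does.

6, 0

(i): focus "the diagram". Looking for Jonas as agent and Clara as recipient and on Thursday as setting with some other thing — fact (6) has the lantern there. Refuted.
(ii): focus "on Thursday". No fact shares Jonas as agent and the diagram as thing and Clara as recipient with a different setting. 0.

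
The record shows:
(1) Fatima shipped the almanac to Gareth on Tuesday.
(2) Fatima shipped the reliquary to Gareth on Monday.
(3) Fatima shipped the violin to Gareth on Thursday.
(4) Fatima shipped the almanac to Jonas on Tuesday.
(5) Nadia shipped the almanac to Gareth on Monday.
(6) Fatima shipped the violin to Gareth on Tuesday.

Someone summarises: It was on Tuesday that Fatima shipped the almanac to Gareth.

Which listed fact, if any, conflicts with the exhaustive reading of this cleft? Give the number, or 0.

0

Focus of the cleft: "on Tuesday" (the setting). Presupposed background: agent = Fatima, thing = the almanac, recipient = Gareth.
The exhaustive reading says no other setting fits that background.
Every other fact differs from the presupposition on some backgrounded slot, so none challenges the exhaustivity.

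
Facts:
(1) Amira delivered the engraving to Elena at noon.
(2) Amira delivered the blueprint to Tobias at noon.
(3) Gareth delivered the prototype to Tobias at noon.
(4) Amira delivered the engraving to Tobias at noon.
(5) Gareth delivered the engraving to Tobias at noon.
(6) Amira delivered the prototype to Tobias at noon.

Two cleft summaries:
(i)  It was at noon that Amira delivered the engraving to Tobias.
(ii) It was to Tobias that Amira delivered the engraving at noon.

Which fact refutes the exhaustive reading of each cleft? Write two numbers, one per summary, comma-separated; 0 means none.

0, 1

Summary (i) focuses "at noon" (the setting); background agent = Amira, thing = the engraving, recipient = Tobias. No fact matches that background with a different setting, so 0.
Summary (ii) focuses "Tobias" (the recipient); background agent = Amira, thing = the engraving, setting = at noon. Fact (1) matches that background with recipient = Elena — refutes (ii).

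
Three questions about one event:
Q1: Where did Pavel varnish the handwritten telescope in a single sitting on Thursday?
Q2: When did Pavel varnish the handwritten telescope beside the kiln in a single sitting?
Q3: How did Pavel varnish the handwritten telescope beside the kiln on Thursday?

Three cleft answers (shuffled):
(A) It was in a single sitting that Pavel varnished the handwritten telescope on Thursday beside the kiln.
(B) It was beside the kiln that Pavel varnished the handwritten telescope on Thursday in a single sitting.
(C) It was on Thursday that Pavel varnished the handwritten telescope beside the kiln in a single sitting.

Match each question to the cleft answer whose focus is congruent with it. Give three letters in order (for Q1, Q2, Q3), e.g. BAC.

BCA

Q1 asks about the location; cleft (B) focuses "beside the kiln", which is the location — so Q1 → B.
Q2 asks about the time; cleft (C) focuses "on Thursday", which is the time — so Q2 → C.
Q3 asks about the manner; cleft (A) focuses "in a single sitting", which is the manner — so Q3 → A.
Mapping: Q1→B, Q2→C, Q3→A.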